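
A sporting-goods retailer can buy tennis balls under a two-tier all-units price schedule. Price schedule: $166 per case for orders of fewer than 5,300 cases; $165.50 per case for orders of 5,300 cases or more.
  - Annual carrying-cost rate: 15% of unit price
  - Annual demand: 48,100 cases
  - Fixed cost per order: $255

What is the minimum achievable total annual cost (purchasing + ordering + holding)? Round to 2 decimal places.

H₁ = 15%×$166 = $24.9000;  H₂ = 15%×$165.50 = $24.8250
EOQ₁ = √(2×48,100×255/24.9000) = 992.56  (< 5,300, feasible at tier 1)
EOQ₂ = √(2×48,100×255/24.8250) = 994.06  (< 5,300 → use Q = 5,300 at tier-2 price)
TC(tier 1 (EOQ₁), Q≈992.6) = $8,009,314.81
TC(tier 2, Q≈5,300.0) = $8,028,650.50
Minimum at tier 1 (EOQ₁): $8,009,314.81

$8,009,314.81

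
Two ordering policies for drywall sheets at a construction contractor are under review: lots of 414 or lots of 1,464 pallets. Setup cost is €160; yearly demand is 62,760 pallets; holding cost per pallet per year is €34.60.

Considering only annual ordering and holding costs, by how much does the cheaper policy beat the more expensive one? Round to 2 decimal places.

Annual cost at Q: ordering D·S/Q plus holding Q·H/2.
TC(414) = (62,760/414)×160 + (414/2)×34.6 = €31,417.27
TC(1,464) = (62,760/1,464)×160 + (1,464/2)×34.6 = €32,186.22
Lots of 414 are cheaper by €768.94.

€768.94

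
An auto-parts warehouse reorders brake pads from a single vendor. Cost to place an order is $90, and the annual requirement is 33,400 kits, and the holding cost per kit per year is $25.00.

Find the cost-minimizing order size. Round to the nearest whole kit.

490 kits

Optimal lot size Q* = (2 × 33,400 × $90 / $25)^½ ≈ 490.39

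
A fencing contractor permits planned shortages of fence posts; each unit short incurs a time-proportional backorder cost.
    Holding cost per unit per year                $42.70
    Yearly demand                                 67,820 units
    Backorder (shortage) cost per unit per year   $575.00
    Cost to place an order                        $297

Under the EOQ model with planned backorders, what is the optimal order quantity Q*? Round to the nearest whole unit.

1,007 units

Basic EOQ = √(2·67,820·297/42.7) = 971.311
Backorder adjustment √((H+b)/b) = √((42.7+575)/575) = 1.0365
Q* = 971.311 × 1.0365 ≈ 1,006.73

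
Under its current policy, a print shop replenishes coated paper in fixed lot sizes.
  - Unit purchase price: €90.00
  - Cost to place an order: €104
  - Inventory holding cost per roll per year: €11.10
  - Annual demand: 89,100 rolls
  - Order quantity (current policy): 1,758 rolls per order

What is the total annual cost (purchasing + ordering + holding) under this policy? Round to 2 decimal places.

Ordering: D/Q × S = 89,100/1,758 × €104 = €5,270.99
Holding:  Q/2 × H = 1,758/2 × €11.1 = €9,756.90
Purchase cost = D·C = 89,100 × 90 = €8,019,000.00
Total = €5,270.99 + €9,756.90 + €8,019,000.00 = €8,034,027.89

€8,034,027.89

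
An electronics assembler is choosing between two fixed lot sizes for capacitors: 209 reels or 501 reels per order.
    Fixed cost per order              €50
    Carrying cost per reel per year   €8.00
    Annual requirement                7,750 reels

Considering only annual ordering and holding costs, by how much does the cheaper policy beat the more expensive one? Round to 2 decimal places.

€87.39

TC(Q) = (D/Q)S + (Q/2)H
TC(209) = (7,750/209)×50 + (209/2)×8 = €2,690.07
TC(501) = (7,750/501)×50 + (501/2)×8 = €2,777.45
|ΔTC| = |€2,690.07 − €2,777.45| = €87.39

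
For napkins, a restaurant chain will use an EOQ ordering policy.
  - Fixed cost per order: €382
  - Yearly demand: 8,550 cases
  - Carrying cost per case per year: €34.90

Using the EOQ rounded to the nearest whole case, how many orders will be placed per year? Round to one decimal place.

Q* = √(2·D·S / H) = √(2·8,550·382 / 34.9) = √187,169.1 ≈ 432.63 → Q = 433
N = D/Q = 8,550/433 ≈ 19.746 orders/yr

19.7 orders per year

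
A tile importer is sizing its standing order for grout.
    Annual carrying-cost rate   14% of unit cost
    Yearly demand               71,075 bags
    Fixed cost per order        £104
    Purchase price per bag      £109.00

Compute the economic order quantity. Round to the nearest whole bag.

Holding cost per bag per year: H = 14% × £109 = £15.2600
Optimal lot size Q* = (2 × 71,075 × £104 / £15.26)^½ ≈ 984.27

984 bags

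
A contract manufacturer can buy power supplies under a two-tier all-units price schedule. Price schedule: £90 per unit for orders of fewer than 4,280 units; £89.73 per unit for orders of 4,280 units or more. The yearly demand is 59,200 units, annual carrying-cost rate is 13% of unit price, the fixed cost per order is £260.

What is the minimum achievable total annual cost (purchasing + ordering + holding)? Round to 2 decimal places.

H₁ = 13%×£90 = £11.7000;  H₂ = 13%×£89.73 = £11.6649
EOQ₁ = √(2×59,200×260/11.7000) = 1,622.07  (< 4,280, feasible at tier 1)
EOQ₂ = √(2×59,200×260/11.6649) = 1,624.51  (< 4,280 → use Q = 4,280 at tier-2 price)
TC(tier 1 (EOQ₁), Q≈1,622.1) = £5,346,978.22
TC(tier 2, Q≈4,280.0) = £5,340,575.15
Minimum at tier 2: £5,340,575.15

£5,340,575.15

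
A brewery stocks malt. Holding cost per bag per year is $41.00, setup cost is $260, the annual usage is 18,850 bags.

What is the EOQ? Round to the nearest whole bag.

489 bags

EOQ = √(2DS/H) = √(2 × 18,850 × 260 / 41)
    = √(239,073.17) ≈ 488.95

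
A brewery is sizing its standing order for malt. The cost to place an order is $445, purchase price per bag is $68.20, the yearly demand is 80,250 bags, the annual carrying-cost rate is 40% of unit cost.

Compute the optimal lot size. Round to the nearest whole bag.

H = i·C = 0.4 × $68.2 = $27.2800 per bag-year
2DS/H = 2·80,250·445/27.28 = 2,618,126.83
EOQ = √2,618,126.83 ≈ 1,618.06

1,618 bags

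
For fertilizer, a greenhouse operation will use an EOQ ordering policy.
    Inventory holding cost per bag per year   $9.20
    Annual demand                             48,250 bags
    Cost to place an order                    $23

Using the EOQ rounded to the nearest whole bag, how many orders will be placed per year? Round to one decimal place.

98.3 orders per year

Optimal lot size Q* = (2 × 48,250 × $23 / $9.2)^½ ≈ 491.17 → Q = 491
N = D/Q = 48,250/491 ≈ 98.269 orders/yr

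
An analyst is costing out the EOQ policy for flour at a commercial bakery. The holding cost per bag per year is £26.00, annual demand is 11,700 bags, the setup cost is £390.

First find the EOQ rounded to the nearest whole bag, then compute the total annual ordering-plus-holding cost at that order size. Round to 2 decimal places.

Q* = √(2·D·S / H) = √(2·11,700·390 / 26) = √351,000.0 ≈ 592.45 → Q = 592 bags
Ordering: D/Q × S = 11,700/592 × £390 = £7,707.77
Holding:  Q/2 × H = 592/2 × £26 = £7,696.00
Total = £7,707.77 + £7,696.00 = £15,403.77

£15,403.77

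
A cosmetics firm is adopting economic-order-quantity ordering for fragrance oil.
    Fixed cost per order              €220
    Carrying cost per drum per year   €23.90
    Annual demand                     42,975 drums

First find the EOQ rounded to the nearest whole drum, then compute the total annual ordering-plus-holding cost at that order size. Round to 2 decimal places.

€21,258.53

EOQ = √(2DS/H) = √(2 × 42,975 × 220 / 23.9)
    = √(791,171.55) ≈ 889.48 → Q = 889 drums
Orders/yr = 42,975/889 = 48.341; ordering cost = 48.341 × €220 = €10,634.98
Average inventory = 889/2 = 444.5; holding cost = 444.5 × €23.9 = €10,623.55
Total = €10,634.98 + €10,623.55 = €21,258.53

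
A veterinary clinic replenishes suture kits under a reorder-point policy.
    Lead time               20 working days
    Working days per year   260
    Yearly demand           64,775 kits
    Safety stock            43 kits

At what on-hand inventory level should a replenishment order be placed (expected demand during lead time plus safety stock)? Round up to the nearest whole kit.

5,026 kits

Daily demand d = 64,775 / 260 = 249.135 kits/day
Demand during lead time = 249.135 × 20 = 4,982.69
Reorder point = 4,982.69 + 43 = 5,025.69 → round up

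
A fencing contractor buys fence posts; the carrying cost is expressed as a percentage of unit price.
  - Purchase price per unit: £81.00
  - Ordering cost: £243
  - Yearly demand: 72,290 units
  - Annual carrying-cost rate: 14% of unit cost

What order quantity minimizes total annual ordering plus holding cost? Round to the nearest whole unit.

Holding cost per unit per year: H = 14% × £81 = £11.3400
Optimal lot size Q* = (2 × 72,290 × £243 / £11.34)^½ ≈ 1,760.15

1,760 units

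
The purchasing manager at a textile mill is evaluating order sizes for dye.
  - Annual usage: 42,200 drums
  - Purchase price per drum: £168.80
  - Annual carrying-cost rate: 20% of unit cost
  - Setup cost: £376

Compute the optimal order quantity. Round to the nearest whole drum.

Holding cost per drum per year: H = 20% × £168.8 = £33.7600
Q* = √(2·D·S / H) = √(2·42,200·376 / 33.76) = √940,000.0 ≈ 969.54

970 drums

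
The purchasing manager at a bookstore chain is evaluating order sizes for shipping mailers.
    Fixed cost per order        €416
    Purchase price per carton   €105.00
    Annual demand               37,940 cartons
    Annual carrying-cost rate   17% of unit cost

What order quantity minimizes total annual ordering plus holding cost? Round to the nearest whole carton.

1,330 cartons

H = i·C = 0.17 × €105 = €17.8500 per carton-year
EOQ = √(2DS/H) = √(2 × 37,940 × 416 / 17.85)
    = √(1,768,407.84) ≈ 1,329.81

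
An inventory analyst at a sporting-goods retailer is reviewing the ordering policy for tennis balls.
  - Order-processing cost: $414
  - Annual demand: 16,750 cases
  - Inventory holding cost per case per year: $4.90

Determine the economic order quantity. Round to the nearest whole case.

1,682 cases

Q* = √(2·D·S / H) = √(2·16,750·414 / 4.9) = √2,830,408.2 ≈ 1,682.38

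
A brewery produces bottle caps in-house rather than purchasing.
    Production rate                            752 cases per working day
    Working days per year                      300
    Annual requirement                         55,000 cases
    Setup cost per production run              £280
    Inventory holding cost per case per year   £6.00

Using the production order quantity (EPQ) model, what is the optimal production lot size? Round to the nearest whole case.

2,605 cases

d = 55,000/300 = 183.3333 cases/day;  effective holding cost H(1 − d/p) = 6·(1 − 183.3333/752) = 4.53723
Q* = √(2DS / H_eff) = √(2·55,000·280 / 4.53723) ≈ 2,605.43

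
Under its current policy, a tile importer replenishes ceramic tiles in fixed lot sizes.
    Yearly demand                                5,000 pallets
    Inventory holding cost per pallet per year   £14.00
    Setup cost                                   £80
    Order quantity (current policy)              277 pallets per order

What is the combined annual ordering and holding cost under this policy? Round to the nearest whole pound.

£3,383

Ordering: D/Q × S = 5,000/277 × £80 = £1,444.04
Holding:  Q/2 × H = 277/2 × £14 = £1,939.00
Total = £1,444.04 + £1,939.00 = £3,383.04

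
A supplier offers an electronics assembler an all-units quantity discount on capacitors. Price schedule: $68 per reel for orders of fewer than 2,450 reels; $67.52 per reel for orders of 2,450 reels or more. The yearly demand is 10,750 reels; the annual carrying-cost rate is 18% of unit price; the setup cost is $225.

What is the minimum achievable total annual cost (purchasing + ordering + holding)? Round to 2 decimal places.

H₁ = 18%×$68 = $12.2400;  H₂ = 18%×$67.52 = $12.1536
EOQ₁ = √(2×10,750×225/12.2400) = 628.67  (< 2,450, feasible at tier 1)
EOQ₂ = √(2×10,750×225/12.1536) = 630.90  (< 2,450 → use Q = 2,450 at tier-2 price)
TC(tier 1 (EOQ₁), Q≈628.7) = $738,694.87
TC(tier 2, Q≈2,450.0) = $741,715.40
Minimum at tier 1 (EOQ₁): $738,694.87

$738,694.87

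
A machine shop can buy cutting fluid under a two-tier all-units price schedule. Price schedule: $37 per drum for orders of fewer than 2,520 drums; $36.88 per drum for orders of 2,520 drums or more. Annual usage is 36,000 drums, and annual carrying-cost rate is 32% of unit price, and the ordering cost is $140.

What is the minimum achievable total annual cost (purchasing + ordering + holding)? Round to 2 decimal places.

H₁ = 32%×$37 = $11.8400;  H₂ = 32%×$36.88 = $11.8016
EOQ₁ = √(2×36,000×140/11.8400) = 922.69  (< 2,520, feasible at tier 1)
EOQ₂ = √(2×36,000×140/11.8016) = 924.19  (< 2,520 → use Q = 2,520 at tier-2 price)
TC(tier 1 (EOQ₁), Q≈922.7) = $1,342,924.61
TC(tier 2, Q≈2,520.0) = $1,344,550.02
Minimum at tier 1 (EOQ₁): $1,342,924.61

$1,342,924.61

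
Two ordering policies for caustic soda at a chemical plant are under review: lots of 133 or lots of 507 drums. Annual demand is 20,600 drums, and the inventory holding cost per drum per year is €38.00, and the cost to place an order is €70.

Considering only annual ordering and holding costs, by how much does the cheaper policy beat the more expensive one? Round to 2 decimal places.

€891.92

For each Q, cost = (D/Q)·S + (Q/2)·H.
TC(133) = (20,600/133)×70 + (133/2)×38 = €13,369.11
TC(507) = (20,600/507)×70 + (507/2)×38 = €12,477.18
Cheaper: Q = 507.  Difference = €891.92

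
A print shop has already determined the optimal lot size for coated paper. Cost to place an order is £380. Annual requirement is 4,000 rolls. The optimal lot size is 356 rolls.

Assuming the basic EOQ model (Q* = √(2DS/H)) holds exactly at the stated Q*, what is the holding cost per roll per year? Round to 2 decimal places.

£23.99

Since Q* = (2DS/H)^½, squaring gives Q*²·H = 2DS.
H = 2DS / Q² = 2 × 4,000 × 380 / 356² = 23.9869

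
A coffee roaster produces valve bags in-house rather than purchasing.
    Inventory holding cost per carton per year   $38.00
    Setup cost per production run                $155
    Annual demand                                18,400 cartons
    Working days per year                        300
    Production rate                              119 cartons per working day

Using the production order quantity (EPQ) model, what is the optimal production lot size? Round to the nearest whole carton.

Daily demand d = 18,400/300 = 61.333; p = 119; 1 − d/p = 0.48459
EPQ = √(2DS / (H(1 − d/p)))
    = √(2 × 18,400 × 155 / (38 × 0.48459)) ≈ 556.56

557 cartons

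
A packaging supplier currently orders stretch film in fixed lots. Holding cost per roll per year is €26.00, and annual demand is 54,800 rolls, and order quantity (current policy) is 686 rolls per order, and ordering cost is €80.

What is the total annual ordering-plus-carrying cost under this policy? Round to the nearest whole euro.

Orders/yr = 54,800/686 = 79.883; ordering cost = 79.883 × €80 = €6,390.67
Average inventory = 686/2 = 343; holding cost = 343 × €26 = €8,918.00
Total = €6,390.67 + €8,918.00 = €15,308.67

€15,309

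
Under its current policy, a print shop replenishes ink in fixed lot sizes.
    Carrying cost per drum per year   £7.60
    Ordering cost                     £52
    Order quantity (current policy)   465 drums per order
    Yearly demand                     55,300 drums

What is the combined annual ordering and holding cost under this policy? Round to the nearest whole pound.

£7,951

Ordering: D/Q × S = 55,300/465 × £52 = £6,184.09
Holding:  Q/2 × H = 465/2 × £7.6 = £1,767.00
Total = £6,184.09 + £1,767.00 = £7,951.09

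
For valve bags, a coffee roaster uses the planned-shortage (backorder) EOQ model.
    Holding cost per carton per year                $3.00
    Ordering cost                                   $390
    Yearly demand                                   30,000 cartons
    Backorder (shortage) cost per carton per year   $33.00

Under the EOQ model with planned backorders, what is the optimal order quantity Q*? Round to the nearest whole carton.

Basic EOQ = √(2·30,000·390/3) = 2,792.848
Backorder adjustment √((H+b)/b) = √((3+33)/33) = 1.0445
Q* = 2,792.848 × 1.0445 ≈ 2,917.03

2,917 cartons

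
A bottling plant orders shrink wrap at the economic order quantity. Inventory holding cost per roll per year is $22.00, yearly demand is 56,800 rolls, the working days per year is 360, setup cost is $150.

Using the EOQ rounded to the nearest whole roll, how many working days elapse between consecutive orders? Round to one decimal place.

2DS/H = 2·56,800·150/22 = 774,545.45
EOQ = √774,545.45 ≈ 880.08 → Q = 880 rolls
Cycle time = (working days × Q)/D = (360 × 880) / 56,800 = 5.577 days

5.6 days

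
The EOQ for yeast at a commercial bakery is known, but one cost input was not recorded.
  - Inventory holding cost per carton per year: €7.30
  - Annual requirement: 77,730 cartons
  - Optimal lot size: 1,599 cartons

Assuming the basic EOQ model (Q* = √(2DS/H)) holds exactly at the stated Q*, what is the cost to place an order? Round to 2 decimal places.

EOQ relation: Q² = 2DS/H, so rearrange for the unknown.
S = Q²H / (2D) = 1,599² × 7.3 / (2 × 77,730) = 120.0608

€120.06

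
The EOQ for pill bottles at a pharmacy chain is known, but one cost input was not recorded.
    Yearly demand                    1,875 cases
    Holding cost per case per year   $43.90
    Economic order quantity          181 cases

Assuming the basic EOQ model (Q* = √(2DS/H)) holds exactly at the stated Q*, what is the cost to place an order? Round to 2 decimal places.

$383.52

EOQ relation: Q² = 2DS/H, so rearrange for the unknown.
S = Q²H / (2D) = 181² × 43.9 / (2 × 1,875) = 383.5221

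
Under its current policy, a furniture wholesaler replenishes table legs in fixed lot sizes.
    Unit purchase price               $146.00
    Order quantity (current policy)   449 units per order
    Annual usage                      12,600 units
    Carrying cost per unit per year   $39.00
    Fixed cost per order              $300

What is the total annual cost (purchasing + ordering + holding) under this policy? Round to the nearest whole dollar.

Ordering: D/Q × S = 12,600/449 × $300 = $8,418.71
Holding:  Q/2 × H = 449/2 × $39 = $8,755.50
Purchase cost = D·C = 12,600 × 146 = $1,839,600.00
Total = $8,418.71 + $8,755.50 + $1,839,600.00 = $1,856,774.21

$1,856,774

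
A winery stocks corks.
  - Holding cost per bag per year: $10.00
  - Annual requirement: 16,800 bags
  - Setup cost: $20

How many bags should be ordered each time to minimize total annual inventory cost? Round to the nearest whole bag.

259 bags

EOQ = √(2DS/H) = √(2 × 16,800 × 20 / 10)
    = √(67,200.00) ≈ 259.23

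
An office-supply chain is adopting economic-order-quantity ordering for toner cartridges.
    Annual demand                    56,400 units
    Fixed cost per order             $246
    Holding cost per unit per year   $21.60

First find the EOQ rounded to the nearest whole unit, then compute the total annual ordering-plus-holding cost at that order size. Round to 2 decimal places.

Optimal lot size Q* = (2 × 56,400 × $246 / $21.6)^½ ≈ 1,133.43 → Q = 1,133 units
Annual ordering cost = (D/Q)·S = (56,400/1,133) × 246 = $12,245.72
Annual holding cost  = (Q/2)·H = (1,133/2) × 21.6 = $12,236.40
Total = $12,245.72 + $12,236.40 = $24,482.12

$24,482.12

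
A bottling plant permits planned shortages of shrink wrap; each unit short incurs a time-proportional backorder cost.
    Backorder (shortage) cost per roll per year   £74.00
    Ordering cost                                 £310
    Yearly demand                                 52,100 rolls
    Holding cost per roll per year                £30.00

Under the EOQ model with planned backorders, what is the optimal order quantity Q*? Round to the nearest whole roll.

Basic EOQ = √(2·52,100·310/30) = 1,037.658
Backorder adjustment √((H+b)/b) = √((30+74)/74) = 1.1855
Q* = 1,037.658 × 1.1855 ≈ 1,230.14

1,230 rolls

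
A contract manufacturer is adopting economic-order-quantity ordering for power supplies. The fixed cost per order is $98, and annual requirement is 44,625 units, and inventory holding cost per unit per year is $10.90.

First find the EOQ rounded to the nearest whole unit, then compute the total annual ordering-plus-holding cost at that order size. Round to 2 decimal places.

Q* = √(2·D·S / H) = √(2·44,625·98 / 10.9) = √802,431.2 ≈ 895.79 → Q = 896 units
Ordering: D/Q × S = 44,625/896 × $98 = $4,880.86
Holding:  Q/2 × H = 896/2 × $10.9 = $4,883.20
Total = $4,880.86 + $4,883.20 = $9,764.06

$9,764.06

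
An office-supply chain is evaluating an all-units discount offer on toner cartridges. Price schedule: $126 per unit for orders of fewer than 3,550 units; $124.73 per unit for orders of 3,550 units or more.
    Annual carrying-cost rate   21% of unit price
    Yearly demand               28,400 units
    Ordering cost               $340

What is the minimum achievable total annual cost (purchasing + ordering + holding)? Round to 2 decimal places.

$3,591,545.11

H₁ = 21%×$126 = $26.4600;  H₂ = 21%×$124.73 = $26.1933
EOQ₁ = √(2×28,400×340/26.4600) = 854.32  (< 3,550, feasible at tier 1)
EOQ₂ = √(2×28,400×340/26.1933) = 858.65  (< 3,550 → use Q = 3,550 at tier-2 price)
TC(tier 1 (EOQ₁), Q≈854.3) = $3,601,005.21
TC(tier 2, Q≈3,550.0) = $3,591,545.11
Minimum at tier 2: $3,591,545.11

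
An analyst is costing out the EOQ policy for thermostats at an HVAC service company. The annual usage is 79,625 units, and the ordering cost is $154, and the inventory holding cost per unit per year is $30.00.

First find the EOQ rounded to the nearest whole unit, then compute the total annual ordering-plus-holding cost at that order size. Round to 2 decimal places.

$27,124.44

EOQ = √(2DS/H) = √(2 × 79,625 × 154 / 30)
    = √(817,483.33) ≈ 904.15 → Q = 904 units
Annual ordering cost = (D/Q)·S = (79,625/904) × 154 = $13,564.44
Annual holding cost  = (Q/2)·H = (904/2) × 30 = $13,560.00
Total = $13,564.44 + $13,560.00 = $27,124.44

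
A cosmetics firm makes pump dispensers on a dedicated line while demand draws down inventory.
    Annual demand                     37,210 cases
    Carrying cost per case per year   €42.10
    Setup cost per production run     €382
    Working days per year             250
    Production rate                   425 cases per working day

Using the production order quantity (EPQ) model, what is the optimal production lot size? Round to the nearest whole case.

Daily demand d = 37,210/250 = 148.840; p = 425; 1 − d/p = 0.64979
EPQ = √(2DS / (H(1 − d/p)))
    = √(2 × 37,210 × 382 / (42.1 × 0.64979)) ≈ 1,019.41

1,019 cases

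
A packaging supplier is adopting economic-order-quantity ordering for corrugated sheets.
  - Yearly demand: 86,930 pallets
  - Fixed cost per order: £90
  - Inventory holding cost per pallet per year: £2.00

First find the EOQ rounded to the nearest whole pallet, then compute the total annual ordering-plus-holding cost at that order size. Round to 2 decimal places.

Q* = √(2·D·S / H) = √(2·86,930·90 / 2) = √7,823,700.0 ≈ 2,797.09 → Q = 2,797 pallets
Orders/yr = 86,930/2,797 = 31.080; ordering cost = 31.080 × £90 = £2,797.18
Average inventory = 2,797/2 = 1398.5; holding cost = 1398.5 × £2 = £2,797.00
Total = £2,797.18 + £2,797.00 = £5,594.18

£5,594.18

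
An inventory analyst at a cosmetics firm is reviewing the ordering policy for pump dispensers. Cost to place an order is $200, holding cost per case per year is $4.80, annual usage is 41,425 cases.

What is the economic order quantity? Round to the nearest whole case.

1,858 cases

Optimal lot size Q* = (2 × 41,425 × $200 / $4.8)^½ ≈ 1,857.98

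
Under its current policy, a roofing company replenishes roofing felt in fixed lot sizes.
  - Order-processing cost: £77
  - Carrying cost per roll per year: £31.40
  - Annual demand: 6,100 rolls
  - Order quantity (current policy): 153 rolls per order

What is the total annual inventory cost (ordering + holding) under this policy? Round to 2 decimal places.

Annual ordering cost = (D/Q)·S = (6,100/153) × 77 = £3,069.93
Annual holding cost  = (Q/2)·H = (153/2) × 31.4 = £2,402.10
Total = £3,069.93 + £2,402.10 = £5,472.03

£5,472.03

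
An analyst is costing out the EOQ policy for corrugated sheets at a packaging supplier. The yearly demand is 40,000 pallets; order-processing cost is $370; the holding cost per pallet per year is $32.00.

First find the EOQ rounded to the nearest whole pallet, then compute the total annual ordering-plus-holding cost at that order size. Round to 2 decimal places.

$30,776.62

Optimal lot size Q* = (2 × 40,000 × $370 / $32)^½ ≈ 961.77 → Q = 962 pallets
Orders/yr = 40,000/962 = 41.580; ordering cost = 41.580 × $370 = $15,384.62
Average inventory = 962/2 = 481; holding cost = 481 × $32 = $15,392.00
Total = $15,384.62 + $15,392.00 = $30,776.62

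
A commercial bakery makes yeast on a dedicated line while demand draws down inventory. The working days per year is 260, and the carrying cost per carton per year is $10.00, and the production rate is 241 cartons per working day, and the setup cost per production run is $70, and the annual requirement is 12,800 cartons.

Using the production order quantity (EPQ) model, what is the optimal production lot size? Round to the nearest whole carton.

Daily demand d = 12,800/260 = 49.231; p = 241; 1 − d/p = 0.79572
EPQ = √(2DS / (H(1 − d/p)))
    = √(2 × 12,800 × 70 / (10 × 0.79572)) ≈ 474.56

475 cartons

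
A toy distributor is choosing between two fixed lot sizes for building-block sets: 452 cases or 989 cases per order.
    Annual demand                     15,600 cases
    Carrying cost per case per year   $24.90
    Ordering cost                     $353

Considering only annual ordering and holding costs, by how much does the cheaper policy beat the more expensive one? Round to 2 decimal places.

Annual cost at Q: ordering D·S/Q plus holding Q·H/2.
TC(452) = (15,600/452)×353 + (452/2)×24.9 = $17,810.59
TC(989) = (15,600/989)×353 + (989/2)×24.9 = $17,881.10
|ΔTC| = |$17,810.59 − $17,881.10| = $70.51

$70.51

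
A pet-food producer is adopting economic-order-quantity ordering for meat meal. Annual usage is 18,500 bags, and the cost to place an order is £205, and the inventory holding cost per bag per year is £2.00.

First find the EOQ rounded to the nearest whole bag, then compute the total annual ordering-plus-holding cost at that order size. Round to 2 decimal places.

£3,894.87

Q* = √(2·D·S / H) = √(2·18,500·205 / 2) = √3,792,500.0 ≈ 1,947.43 → Q = 1,947 bags
Orders/yr = 18,500/1,947 = 9.502; ordering cost = 9.502 × £205 = £1,947.87
Average inventory = 1,947/2 = 973.5; holding cost = 973.5 × £2 = £1,947.00
Total = £1,947.87 + £1,947.00 = £3,894.87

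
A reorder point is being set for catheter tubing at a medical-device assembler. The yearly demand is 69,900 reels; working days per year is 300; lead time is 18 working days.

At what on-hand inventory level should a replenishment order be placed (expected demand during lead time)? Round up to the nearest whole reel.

4,194 reels

Daily demand d = 69,900 / 300 = 233.000 reels/day
Demand during lead time = 233.000 × 18 = 4,194.00
Reorder point = 4,194.00 → round up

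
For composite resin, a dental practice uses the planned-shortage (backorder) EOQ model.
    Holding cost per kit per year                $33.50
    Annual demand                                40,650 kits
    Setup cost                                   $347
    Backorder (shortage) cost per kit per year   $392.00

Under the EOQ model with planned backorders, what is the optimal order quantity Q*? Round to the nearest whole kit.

956 kits

Q* = √(2DS/H) · √((H + b)/b)
   = √(2 × 40,650 × 347 / 33.5) · √((33.5 + 392) / 392)
   = 917.672 × 1.0419 ≈ 956.08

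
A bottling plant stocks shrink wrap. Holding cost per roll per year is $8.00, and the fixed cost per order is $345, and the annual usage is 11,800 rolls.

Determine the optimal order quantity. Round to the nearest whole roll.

2DS/H = 2·11,800·345/8 = 1,017,750.00
EOQ = √1,017,750.00 ≈ 1,008.84

1,009 rolls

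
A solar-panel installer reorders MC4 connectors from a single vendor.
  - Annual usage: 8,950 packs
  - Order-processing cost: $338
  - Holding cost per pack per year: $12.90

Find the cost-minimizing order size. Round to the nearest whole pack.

2DS/H = 2·8,950·338/12.9 = 469,007.75
EOQ = √469,007.75 ≈ 684.84

685 packs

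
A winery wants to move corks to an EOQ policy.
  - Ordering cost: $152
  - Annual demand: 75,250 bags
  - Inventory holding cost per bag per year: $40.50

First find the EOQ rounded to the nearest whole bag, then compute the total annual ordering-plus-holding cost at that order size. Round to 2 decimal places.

2DS/H = 2·75,250·152/40.5 = 564,839.51
EOQ = √564,839.51 ≈ 751.56 → Q = 752 bags
Orders/yr = 75,250/752 = 100.066; ordering cost = 100.066 × $152 = $15,210.11
Average inventory = 752/2 = 376; holding cost = 376 × $40.5 = $15,228.00
Total = $15,210.11 + $15,228.00 = $30,438.11

$30,438.11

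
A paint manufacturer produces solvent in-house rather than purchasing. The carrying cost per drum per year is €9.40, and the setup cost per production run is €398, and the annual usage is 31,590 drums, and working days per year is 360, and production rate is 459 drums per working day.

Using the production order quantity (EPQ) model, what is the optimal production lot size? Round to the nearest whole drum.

d = 31,590/360 = 87.7500 drums/day;  effective holding cost H(1 − d/p) = 9.4·(1 − 87.7500/459) = 7.60294
Q* = √(2DS / H_eff) = √(2·31,590·398 / 7.60294) ≈ 1,818.61

1,819 drums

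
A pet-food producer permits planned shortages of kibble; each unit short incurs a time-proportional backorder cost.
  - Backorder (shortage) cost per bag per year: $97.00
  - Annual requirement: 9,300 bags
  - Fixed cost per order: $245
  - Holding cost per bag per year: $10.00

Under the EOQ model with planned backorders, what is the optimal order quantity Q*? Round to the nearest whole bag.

709 bags

Q* = √(2DS/H) · √((H + b)/b)
   = √(2 × 9,300 × 245 / 10) · √((10 + 97) / 97)
   = 675.056 × 1.0503 ≈ 709.00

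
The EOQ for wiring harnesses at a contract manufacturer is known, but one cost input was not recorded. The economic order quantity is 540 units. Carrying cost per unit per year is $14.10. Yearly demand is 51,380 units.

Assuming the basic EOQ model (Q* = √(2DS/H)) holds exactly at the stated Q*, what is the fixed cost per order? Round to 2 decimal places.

$40.01

From Q* = √(2DS/H) ⇒ Q*² = 2DS/H.
S = Q²H / (2D) = 540² × 14.1 / (2 × 51,380) = 40.0113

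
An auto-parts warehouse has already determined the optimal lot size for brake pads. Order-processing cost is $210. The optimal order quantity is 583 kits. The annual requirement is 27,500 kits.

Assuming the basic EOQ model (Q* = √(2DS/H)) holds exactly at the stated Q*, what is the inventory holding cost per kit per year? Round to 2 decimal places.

$33.98

From Q* = √(2DS/H) ⇒ Q*² = 2DS/H.
H = 2DS / Q² = 2 × 27,500 × 210 / 583² = 33.9817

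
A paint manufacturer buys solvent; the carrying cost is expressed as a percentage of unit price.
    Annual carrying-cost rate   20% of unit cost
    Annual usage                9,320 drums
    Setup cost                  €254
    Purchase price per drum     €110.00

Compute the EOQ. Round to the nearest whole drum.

H = i·C = 0.2 × €110 = €22.0000 per drum-year
2DS/H = 2·9,320·254/22 = 215,207.27
EOQ = √215,207.27 ≈ 463.90

464 drums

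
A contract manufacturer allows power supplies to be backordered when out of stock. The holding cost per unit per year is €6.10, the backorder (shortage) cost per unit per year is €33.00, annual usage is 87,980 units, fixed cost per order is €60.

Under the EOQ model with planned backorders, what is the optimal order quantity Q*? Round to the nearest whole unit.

Q* = √(2DS/H) · √((H + b)/b)
   = √(2 × 87,980 × 60 / 6.1) · √((6.1 + 33) / 33)
   = 1,315.581 × 1.0885 ≈ 1,432.02

1,432 units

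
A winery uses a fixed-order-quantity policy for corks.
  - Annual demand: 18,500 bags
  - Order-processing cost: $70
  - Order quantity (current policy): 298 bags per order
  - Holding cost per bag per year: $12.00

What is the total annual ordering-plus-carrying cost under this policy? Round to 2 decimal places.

Orders/yr = 18,500/298 = 62.081; ordering cost = 62.081 × $70 = $4,345.64
Average inventory = 298/2 = 149; holding cost = 149 × $12 = $1,788.00
Total = $4,345.64 + $1,788.00 = $6,133.64

$6,133.64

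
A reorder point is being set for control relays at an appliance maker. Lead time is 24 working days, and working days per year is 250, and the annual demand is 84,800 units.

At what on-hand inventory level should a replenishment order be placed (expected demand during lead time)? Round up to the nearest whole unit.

Daily demand d = 84,800 / 250 = 339.200 units/day
Demand during lead time = 339.200 × 24 = 8,140.80
Reorder point = 8,140.80 → round up

8,141 units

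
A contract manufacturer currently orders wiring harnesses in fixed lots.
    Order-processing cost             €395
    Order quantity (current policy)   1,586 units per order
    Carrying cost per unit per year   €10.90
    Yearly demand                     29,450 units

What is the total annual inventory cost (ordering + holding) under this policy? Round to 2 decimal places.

Ordering: D/Q × S = 29,450/1,586 × €395 = €7,334.65
Holding:  Q/2 × H = 1,586/2 × €10.9 = €8,643.70
Total = €7,334.65 + €8,643.70 = €15,978.35

€15,978.35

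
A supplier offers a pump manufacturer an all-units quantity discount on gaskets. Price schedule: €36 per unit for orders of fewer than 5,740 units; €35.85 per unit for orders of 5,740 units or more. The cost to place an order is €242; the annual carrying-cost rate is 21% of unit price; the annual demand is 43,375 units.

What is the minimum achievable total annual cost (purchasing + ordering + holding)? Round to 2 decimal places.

H₁ = 21%×€36 = €7.5600;  H₂ = 21%×€35.85 = €7.5285
EOQ₁ = √(2×43,375×242/7.5600) = 1,666.41  (< 5,740, feasible at tier 1)
EOQ₂ = √(2×43,375×242/7.5285) = 1,669.89  (< 5,740 → use Q = 5,740 at tier-2 price)
TC(tier 1 (EOQ₁), Q≈1,666.4) = €1,574,098.05
TC(tier 2, Q≈5,740.0) = €1,578,429.25
Minimum at tier 1 (EOQ₁): €1,574,098.05

€1,574,098.05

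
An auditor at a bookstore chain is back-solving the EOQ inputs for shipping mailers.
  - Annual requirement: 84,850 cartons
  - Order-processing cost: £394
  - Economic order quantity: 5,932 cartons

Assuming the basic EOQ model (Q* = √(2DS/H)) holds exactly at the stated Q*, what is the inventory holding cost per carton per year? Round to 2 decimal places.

£1.90

From Q* = √(2DS/H) ⇒ Q*² = 2DS/H.
H = 2DS / Q² = 2 × 84,850 × 394 / 5,932² = 1.9001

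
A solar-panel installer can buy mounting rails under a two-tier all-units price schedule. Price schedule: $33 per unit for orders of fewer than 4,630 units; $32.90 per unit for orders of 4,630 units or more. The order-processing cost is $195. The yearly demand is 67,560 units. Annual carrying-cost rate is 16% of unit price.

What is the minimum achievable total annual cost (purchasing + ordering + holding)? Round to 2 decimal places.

$2,237,755.56

H₁ = 16%×$33 = $5.2800;  H₂ = 16%×$32.90 = $5.2640
EOQ₁ = √(2×67,560×195/5.2800) = 2,233.88  (< 4,630, feasible at tier 1)
EOQ₂ = √(2×67,560×195/5.2640) = 2,237.27  (< 4,630 → use Q = 4,630 at tier-2 price)
TC(tier 1 (EOQ₁), Q≈2,233.9) = $2,241,274.90
TC(tier 2, Q≈4,630.0) = $2,237,755.56
Minimum at tier 2: $2,237,755.56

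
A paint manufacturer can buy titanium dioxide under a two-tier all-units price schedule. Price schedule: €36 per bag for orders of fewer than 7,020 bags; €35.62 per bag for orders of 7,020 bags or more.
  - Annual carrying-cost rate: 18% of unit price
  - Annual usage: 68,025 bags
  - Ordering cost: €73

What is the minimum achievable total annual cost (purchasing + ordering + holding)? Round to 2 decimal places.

H₁ = 18%×€36 = €6.4800;  H₂ = 18%×€35.62 = €6.4116
EOQ₁ = √(2×68,025×73/6.4800) = 1,238.01  (< 7,020, feasible at tier 1)
EOQ₂ = √(2×68,025×73/6.4116) = 1,244.59  (< 7,020 → use Q = 7,020 at tier-2 price)
TC(tier 1 (EOQ₁), Q≈1,238.0) = €2,456,922.29
TC(tier 2, Q≈7,020.0) = €2,446,262.60
Minimum at tier 2: €2,446,262.60

€2,446,262.60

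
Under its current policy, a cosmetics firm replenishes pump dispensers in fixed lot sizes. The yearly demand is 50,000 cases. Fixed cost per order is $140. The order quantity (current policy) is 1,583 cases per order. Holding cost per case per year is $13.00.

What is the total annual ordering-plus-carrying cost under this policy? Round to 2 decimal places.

$14,711.48

Ordering: D/Q × S = 50,000/1,583 × $140 = $4,421.98
Holding:  Q/2 × H = 1,583/2 × $13 = $10,289.50
Total = $4,421.98 + $10,289.50 = $14,711.48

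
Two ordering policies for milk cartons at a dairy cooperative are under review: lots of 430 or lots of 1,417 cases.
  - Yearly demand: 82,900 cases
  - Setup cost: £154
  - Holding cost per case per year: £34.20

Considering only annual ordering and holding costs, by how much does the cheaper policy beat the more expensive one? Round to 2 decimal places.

£3,802.47

TC(Q) = (D/Q)S + (Q/2)H
TC(430) = (82,900/430)×154 + (430/2)×34.2 = £37,042.77
TC(1,417) = (82,900/1,417)×154 + (1,417/2)×34.2 = £33,240.30
Cheaper: Q = 1,417.  Difference = £3,802.47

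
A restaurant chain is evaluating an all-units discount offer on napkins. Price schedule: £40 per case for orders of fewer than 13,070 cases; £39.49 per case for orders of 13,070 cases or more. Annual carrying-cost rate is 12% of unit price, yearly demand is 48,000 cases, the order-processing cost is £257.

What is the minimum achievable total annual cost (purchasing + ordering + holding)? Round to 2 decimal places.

H₁ = 12%×£40 = £4.8000;  H₂ = 12%×£39.49 = £4.7388
EOQ₁ = √(2×48,000×257/4.8000) = 2,267.16  (< 13,070, feasible at tier 1)
EOQ₂ = √(2×48,000×257/4.7388) = 2,281.75  (< 13,070 → use Q = 13,070 at tier-2 price)
TC(tier 1 (EOQ₁), Q≈2,267.2) = £1,930,882.35
TC(tier 2, Q≈13,070.0) = £1,927,431.90
Minimum at tier 2: £1,927,431.90

£1,927,431.90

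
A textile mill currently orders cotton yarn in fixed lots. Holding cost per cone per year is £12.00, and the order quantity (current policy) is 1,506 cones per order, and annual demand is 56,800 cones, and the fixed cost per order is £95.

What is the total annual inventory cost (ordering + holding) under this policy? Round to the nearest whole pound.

Orders/yr = 56,800/1,506 = 37.716; ordering cost = 37.716 × £95 = £3,583.00
Average inventory = 1,506/2 = 753; holding cost = 753 × £12 = £9,036.00
Total = £3,583.00 + £9,036.00 = £12,619.00

£12,619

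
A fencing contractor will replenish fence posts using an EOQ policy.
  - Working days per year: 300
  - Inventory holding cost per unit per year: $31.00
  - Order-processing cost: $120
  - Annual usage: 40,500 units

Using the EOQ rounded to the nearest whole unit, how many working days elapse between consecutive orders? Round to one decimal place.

4.1 days

Optimal lot size Q* = (2 × 40,500 × $120 / $31)^½ ≈ 559.95 → Q = 560 units
T = Q/D × 300 days = 560/40,500 × 300 = 4.148 days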